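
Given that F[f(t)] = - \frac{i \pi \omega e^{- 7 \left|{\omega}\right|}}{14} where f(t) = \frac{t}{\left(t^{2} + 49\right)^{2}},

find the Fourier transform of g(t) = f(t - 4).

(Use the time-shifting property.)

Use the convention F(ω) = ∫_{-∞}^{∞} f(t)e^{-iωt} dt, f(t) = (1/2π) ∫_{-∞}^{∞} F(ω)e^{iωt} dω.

F[g](ω) = - \frac{i \pi \omega e^{- 4 i \omega - 7 \left|{\omega}\right|}}{14}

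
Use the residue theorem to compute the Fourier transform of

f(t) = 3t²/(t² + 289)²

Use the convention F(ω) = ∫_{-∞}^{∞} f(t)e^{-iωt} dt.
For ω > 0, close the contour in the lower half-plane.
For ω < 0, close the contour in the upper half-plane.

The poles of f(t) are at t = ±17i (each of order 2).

Let g(z) = f(z)e^{-iωz}; for large |z| the factor e^{-iωz} decays in the lower half-plane when ω > 0 and in the upper half-plane when ω < 0.

Case ω > 0 (lower half-plane, clockwise contour ⇒ F(ω) = -2πi·ΣRes):
  Res_{z = - 17 i} g(z) = \frac{3 i \left(1 - 17 \omega\right) e^{- 17 \omega}}{68} (pole of order 2)
  F(ω) = -2πi·ΣRes = \frac{3 \pi \left(1 - 17 \omega\right) e^{- 17 \omega}}{34}

Case ω < 0 (upper half-plane, counterclockwise contour ⇒ F(ω) = +2πi·ΣRes):
  Res_{z = 17 i} g(z) = \frac{3 i \left(- 17 \omega - 1\right) e^{17 \omega}}{68} (pole of order 2)
  F(ω) = 2πi·ΣRes = \frac{3 \pi \left(17 \omega + 1\right) e^{17 \omega}}{34}

Both cases combine into a single formula in |ω|:

F(ω) = \frac{3 \pi \left(1 - 17 \left|{\omega}\right|\right) e^{- 17 \left|{\omega}\right|}}{34}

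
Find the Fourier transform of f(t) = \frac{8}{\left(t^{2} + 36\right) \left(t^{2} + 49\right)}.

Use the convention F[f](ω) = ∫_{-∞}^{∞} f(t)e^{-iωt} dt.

F(ω) = \frac{4 \pi \left(7 e^{\left|{\omega}\right|} - 6\right) e^{- 7 \left|{\omega}\right|}}{273}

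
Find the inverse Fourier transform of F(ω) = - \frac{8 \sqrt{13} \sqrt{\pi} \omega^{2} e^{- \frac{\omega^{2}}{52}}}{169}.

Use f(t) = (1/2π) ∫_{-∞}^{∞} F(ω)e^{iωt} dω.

f(t) = 8 \left(52 t^{2} - 2\right) e^{- 13 t^{2}}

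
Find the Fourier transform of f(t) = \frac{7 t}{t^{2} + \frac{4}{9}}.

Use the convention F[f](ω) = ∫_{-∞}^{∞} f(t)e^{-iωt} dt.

F(ω) = - 7 i \pi e^{- \frac{2 \left|{\omega}\right|}{3}} \operatorname{sign}{\left(\omega \right)}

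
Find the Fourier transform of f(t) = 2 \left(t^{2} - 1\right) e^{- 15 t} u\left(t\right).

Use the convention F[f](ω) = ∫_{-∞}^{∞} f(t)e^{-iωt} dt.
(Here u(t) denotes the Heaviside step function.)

F(ω) = \frac{2 \left(2 i \omega - \left(i \omega + 15\right)^{3} + 30\right)}{\left(i \omega + 15\right)^{4}}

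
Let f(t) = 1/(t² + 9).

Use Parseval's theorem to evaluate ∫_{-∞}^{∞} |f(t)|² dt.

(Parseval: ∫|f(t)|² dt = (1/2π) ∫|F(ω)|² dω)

∫|f(t)|² dt = \frac{\pi}{54}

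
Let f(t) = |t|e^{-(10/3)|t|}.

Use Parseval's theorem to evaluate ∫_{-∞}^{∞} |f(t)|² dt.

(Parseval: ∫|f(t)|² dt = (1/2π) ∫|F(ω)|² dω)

∫|f(t)|² dt = \frac{27}{2000}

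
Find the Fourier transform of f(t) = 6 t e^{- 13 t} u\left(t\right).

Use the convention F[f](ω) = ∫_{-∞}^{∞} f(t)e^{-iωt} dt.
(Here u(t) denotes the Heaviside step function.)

F(ω) = \frac{6}{\left(i \omega + 13\right)^{2}}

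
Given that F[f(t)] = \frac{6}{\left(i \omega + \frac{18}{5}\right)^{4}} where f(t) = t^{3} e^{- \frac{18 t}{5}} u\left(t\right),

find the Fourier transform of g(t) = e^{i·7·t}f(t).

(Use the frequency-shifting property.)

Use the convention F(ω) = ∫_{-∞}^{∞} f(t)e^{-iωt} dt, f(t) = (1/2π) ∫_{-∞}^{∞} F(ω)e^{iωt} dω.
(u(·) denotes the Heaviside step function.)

F[g](ω) = \frac{3750}{\left(5 i \left(\omega - 7\right) + 18\right)^{4}}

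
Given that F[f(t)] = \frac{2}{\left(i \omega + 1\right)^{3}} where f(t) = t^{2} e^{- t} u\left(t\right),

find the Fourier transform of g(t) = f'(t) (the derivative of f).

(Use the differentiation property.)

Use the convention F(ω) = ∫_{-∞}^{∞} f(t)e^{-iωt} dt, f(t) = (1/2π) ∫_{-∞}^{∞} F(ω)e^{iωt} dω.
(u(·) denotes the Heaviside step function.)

F[g](ω) = \frac{2 i \omega}{\left(i \omega + 1\right)^{3}}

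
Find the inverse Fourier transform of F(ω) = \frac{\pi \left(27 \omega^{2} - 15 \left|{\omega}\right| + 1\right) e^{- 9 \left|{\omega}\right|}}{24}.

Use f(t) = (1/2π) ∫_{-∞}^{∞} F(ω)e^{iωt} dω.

f(t) = \frac{t^{4}}{\left(t^{2} + 81\right)^{3}}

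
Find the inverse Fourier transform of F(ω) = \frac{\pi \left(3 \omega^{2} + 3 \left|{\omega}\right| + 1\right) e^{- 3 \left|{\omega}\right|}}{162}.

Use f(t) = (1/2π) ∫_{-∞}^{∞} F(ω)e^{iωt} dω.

f(t) = \frac{4}{\left(t^{2} + 9\right)^{3}}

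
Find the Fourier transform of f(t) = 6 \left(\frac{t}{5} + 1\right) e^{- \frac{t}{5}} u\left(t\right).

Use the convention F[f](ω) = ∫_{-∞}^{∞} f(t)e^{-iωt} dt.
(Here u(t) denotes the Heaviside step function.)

F(ω) = \frac{30 \left(- 5 i \omega - 2\right)}{25 \omega^{2} - 10 i \omega - 1}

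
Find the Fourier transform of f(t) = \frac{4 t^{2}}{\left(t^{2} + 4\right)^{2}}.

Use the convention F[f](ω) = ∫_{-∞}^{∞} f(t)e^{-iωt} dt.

F(ω) = \pi \left(1 - 2 \left|{\omega}\right|\right) e^{- 2 \left|{\omega}\right|}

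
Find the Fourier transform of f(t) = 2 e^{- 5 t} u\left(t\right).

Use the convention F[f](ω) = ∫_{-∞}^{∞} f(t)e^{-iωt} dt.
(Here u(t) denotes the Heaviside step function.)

F(ω) = \frac{2}{i \omega + 5}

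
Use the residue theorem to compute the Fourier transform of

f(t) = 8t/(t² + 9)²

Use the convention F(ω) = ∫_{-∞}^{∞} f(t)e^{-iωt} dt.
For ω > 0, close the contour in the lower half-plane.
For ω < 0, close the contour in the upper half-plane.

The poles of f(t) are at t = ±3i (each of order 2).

Let g(z) = f(z)e^{-iωz}; for large |z| the factor e^{-iωz} decays in the lower half-plane when ω > 0 and in the upper half-plane when ω < 0.

Case ω > 0 (lower half-plane, clockwise contour ⇒ F(ω) = -2πi·ΣRes):
  Res_{z = - 3 i} g(z) = \frac{2 \omega e^{- 3 \omega}}{3} (pole of order 2)
  F(ω) = -2πi·ΣRes = - \frac{4 i \pi \omega e^{- 3 \omega}}{3}

Case ω < 0 (upper half-plane, counterclockwise contour ⇒ F(ω) = +2πi·ΣRes):
  Res_{z = 3 i} g(z) = - \frac{2 \omega e^{3 \omega}}{3} (pole of order 2)
  F(ω) = 2πi·ΣRes = - \frac{4 i \pi \omega e^{3 \omega}}{3}

Both cases combine into a single formula in |ω|:

F(ω) = - \frac{4 i \pi \omega e^{- 3 \left|{\omega}\right|}}{3}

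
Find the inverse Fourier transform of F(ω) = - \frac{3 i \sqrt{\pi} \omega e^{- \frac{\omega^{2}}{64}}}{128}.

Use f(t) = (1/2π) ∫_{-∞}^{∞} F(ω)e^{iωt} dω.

f(t) = 3 t e^{- 16 t^{2}}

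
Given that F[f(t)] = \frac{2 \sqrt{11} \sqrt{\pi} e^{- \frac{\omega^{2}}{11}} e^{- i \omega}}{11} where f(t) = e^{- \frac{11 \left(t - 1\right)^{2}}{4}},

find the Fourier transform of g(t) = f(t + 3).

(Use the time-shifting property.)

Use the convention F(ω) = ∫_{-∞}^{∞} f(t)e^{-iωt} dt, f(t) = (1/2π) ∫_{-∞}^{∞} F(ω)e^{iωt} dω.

F[g](ω) = \frac{2 \sqrt{11} \sqrt{\pi} e^{\frac{\omega \left(- \omega + 22 i\right)}{11}}}{11}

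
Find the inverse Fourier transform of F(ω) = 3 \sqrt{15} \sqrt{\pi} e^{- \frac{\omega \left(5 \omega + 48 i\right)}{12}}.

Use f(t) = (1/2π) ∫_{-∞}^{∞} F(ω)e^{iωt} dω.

f(t) = 9 e^{- \frac{3 \left(t - 4\right)^{2}}{5}}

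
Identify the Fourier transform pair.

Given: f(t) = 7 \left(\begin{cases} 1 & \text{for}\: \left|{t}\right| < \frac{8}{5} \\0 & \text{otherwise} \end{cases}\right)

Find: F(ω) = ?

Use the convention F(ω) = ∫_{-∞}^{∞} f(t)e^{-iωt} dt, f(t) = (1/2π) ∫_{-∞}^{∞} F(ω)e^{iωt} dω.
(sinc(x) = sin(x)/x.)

F(ω) = \frac{112 \operatorname{sinc}{\left(\frac{8 \omega}{5} \right)}}{5}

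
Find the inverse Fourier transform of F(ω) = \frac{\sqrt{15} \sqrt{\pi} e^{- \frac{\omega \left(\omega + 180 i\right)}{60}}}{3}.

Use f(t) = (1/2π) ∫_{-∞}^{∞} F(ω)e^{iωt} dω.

f(t) = 5 e^{- 15 \left(t - 3\right)^{2}}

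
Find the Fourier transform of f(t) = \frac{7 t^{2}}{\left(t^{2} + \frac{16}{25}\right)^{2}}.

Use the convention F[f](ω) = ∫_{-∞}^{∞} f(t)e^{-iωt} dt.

F(ω) = \frac{7 \pi \left(5 - 4 \left|{\omega}\right|\right) e^{- \frac{4 \left|{\omega}\right|}{5}}}{8}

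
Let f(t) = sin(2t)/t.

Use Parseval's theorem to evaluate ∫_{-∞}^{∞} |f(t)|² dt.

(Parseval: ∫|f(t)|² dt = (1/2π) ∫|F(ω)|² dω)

∫|f(t)|² dt = 2 \pi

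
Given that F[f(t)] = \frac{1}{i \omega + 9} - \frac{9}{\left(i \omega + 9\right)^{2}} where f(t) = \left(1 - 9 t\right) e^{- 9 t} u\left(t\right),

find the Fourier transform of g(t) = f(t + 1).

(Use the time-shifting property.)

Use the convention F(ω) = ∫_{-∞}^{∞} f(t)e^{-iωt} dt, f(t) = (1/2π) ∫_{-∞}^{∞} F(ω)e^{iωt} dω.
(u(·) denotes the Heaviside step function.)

F[g](ω) = \frac{i \omega e^{i \omega}}{- \omega^{2} + 18 i \omega + 81}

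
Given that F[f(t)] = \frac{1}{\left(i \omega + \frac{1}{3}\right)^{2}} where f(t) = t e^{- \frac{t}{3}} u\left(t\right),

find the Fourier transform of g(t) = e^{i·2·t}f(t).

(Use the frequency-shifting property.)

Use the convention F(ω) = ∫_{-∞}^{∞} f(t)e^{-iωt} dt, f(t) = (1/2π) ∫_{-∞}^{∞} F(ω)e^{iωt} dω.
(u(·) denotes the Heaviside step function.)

F[g](ω) = \frac{9}{\left(3 i \left(\omega - 2\right) + 1\right)^{2}}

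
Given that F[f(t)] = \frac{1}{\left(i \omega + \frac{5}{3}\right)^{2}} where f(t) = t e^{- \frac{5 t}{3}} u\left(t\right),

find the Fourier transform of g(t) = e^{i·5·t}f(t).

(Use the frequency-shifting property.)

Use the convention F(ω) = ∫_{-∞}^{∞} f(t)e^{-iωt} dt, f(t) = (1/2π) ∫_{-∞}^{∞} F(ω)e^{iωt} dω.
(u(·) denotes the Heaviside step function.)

F[g](ω) = \frac{9}{\left(3 i \left(\omega - 5\right) + 5\right)^{2}}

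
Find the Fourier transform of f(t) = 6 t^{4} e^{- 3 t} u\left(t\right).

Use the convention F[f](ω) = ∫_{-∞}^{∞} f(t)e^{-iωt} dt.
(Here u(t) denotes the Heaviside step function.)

F(ω) = \frac{144}{\left(i \omega + 3\right)^{5}}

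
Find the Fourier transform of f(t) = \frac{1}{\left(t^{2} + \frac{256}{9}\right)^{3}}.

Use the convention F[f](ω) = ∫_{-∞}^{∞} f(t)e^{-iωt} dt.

F(ω) = \frac{27 \pi \left(256 \omega^{2} + 144 \left|{\omega}\right| + 27\right) e^{- \frac{16 \left|{\omega}\right|}{3}}}{8388608}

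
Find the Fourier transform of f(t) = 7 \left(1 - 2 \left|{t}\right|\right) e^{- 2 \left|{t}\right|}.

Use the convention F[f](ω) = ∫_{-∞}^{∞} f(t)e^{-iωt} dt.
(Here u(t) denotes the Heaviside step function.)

F(ω) = \frac{56 \omega^{2}}{\left(\omega^{2} + 4\right)^{2}}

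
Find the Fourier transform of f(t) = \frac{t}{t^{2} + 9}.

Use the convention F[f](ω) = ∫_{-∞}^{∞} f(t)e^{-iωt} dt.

F(ω) = - i \pi e^{- 3 \left|{\omega}\right|} \operatorname{sign}{\left(\omega \right)}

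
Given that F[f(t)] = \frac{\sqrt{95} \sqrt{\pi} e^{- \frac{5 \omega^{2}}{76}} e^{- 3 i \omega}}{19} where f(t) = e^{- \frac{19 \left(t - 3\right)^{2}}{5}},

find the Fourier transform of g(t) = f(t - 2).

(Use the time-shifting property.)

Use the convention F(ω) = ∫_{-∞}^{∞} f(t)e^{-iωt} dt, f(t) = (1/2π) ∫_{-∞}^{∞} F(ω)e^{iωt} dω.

F[g](ω) = \frac{\sqrt{95} \sqrt{\pi} e^{- 5 \omega \left(\frac{\omega}{76} + i\right)}}{19}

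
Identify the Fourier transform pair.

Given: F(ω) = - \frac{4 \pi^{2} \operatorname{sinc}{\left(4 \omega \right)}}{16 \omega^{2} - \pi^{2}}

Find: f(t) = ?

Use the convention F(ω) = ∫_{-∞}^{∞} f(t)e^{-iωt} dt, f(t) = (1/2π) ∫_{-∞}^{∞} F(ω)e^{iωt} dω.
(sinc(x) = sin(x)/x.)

f(t) = \begin{cases} \frac{\cos{\left(\frac{\pi t}{4} \right)}}{2} + \frac{1}{2} & \text{for}\: \left|{t}\right| < 4 \\0 & \text{otherwise} \end{cases}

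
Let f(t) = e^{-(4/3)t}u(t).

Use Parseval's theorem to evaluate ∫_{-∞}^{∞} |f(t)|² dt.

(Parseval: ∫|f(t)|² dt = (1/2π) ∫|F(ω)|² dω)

∫|f(t)|² dt = \frac{3}{8}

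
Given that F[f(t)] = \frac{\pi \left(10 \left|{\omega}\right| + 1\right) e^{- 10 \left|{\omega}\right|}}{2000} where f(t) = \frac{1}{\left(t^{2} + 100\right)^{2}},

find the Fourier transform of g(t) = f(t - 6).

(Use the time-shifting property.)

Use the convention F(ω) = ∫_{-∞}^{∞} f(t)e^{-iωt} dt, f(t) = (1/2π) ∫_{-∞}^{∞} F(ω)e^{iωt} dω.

F[g](ω) = \frac{\pi \left(10 \left|{\omega}\right| + 1\right) e^{- 6 i \omega - 10 \left|{\omega}\right|}}{2000}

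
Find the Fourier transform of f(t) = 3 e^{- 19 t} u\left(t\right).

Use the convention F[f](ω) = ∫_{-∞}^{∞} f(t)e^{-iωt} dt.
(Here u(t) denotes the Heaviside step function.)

F(ω) = \frac{3}{i \omega + 19}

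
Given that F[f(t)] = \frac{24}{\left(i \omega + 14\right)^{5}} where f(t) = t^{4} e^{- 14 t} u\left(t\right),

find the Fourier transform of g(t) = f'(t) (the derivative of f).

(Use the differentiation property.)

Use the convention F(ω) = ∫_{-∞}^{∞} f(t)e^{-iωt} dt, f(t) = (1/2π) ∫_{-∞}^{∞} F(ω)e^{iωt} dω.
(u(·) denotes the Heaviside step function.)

F[g](ω) = \frac{24 i \omega}{\left(i \omega + 14\right)^{5}}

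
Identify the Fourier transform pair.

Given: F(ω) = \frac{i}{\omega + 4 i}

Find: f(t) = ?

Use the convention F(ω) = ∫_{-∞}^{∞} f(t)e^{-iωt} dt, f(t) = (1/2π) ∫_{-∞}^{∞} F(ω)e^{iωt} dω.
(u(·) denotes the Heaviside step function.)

f(t) = e^{4 t} u\left(- t\right)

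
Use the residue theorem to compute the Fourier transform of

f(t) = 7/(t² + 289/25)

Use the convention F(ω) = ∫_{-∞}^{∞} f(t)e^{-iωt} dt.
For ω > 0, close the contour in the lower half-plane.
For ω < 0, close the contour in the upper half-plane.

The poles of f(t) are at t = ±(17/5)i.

Let g(z) = f(z)e^{-iωz}; for large |z| the factor e^{-iωz} decays in the lower half-plane when ω > 0 and in the upper half-plane when ω < 0.

Case ω > 0 (lower half-plane, clockwise contour ⇒ F(ω) = -2πi·ΣRes):
  Res_{z = - \frac{17 i}{5}} g(z) = \frac{35 i e^{- \frac{17 \omega}{5}}}{34}
  F(ω) = -2πi·ΣRes = \frac{35 \pi e^{- \frac{17 \omega}{5}}}{17}

Case ω < 0 (upper half-plane, counterclockwise contour ⇒ F(ω) = +2πi·ΣRes):
  Res_{z = \frac{17 i}{5}} g(z) = - \frac{35 i e^{\frac{17 \omega}{5}}}{34}
  F(ω) = 2πi·ΣRes = \frac{35 \pi e^{\frac{17 \omega}{5}}}{17}

Both cases combine into a single formula in |ω|:

F(ω) = \frac{35 \pi e^{- \frac{17 \left|{\omega}\right|}{5}}}{17}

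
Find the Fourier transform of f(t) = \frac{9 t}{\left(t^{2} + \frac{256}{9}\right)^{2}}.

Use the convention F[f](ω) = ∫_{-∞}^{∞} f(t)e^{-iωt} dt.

F(ω) = - \frac{27 i \pi \omega e^{- \frac{16 \left|{\omega}\right|}{3}}}{32}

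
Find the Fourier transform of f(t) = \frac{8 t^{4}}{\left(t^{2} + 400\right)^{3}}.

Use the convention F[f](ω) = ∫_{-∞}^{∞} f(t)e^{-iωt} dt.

F(ω) = \frac{\pi \left(400 \omega^{2} - 100 \left|{\omega}\right| + 3\right) e^{- 20 \left|{\omega}\right|}}{20}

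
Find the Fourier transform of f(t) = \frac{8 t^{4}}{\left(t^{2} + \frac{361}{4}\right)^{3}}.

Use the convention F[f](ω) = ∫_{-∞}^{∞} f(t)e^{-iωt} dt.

F(ω) = \frac{\pi \left(361 \omega^{2} - 190 \left|{\omega}\right| + 12\right) e^{- \frac{19 \left|{\omega}\right|}{2}}}{38}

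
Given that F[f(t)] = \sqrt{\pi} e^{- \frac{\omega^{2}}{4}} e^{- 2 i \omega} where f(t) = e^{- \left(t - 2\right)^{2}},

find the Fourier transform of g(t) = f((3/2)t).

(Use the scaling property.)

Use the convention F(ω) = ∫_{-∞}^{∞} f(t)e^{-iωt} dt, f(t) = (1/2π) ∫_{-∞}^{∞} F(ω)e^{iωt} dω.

F[g](ω) = \frac{2 \sqrt{\pi} e^{- \frac{\omega \left(\omega + 12 i\right)}{9}}}{3}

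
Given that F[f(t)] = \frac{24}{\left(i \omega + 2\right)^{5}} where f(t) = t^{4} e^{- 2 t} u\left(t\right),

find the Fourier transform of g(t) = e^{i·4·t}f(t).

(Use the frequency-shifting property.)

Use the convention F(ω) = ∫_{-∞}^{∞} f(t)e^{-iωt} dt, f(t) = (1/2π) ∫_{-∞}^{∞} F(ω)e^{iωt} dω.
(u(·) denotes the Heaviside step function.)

F[g](ω) = \frac{24}{\left(i \left(\omega - 4\right) + 2\right)^{5}}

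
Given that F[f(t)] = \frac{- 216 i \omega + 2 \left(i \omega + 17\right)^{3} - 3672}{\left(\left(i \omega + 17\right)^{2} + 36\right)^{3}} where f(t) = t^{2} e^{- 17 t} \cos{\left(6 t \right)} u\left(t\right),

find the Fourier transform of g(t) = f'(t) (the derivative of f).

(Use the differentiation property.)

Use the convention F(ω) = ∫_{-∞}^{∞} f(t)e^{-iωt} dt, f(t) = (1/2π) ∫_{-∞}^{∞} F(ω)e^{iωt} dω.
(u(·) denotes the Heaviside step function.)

F[g](ω) = - \frac{2 i \omega \left(108 i \omega - \left(i \omega + 17\right)^{3} + 1836\right)}{\left(\left(i \omega + 17\right)^{2} + 36\right)^{3}}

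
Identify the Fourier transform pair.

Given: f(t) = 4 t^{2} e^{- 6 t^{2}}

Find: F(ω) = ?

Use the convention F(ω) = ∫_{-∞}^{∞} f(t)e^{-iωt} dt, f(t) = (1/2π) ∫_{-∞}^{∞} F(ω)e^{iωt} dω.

F(ω) = \frac{\sqrt{6} \sqrt{\pi} \left(12 - \omega^{2}\right) e^{- \frac{\omega^{2}}{24}}}{216}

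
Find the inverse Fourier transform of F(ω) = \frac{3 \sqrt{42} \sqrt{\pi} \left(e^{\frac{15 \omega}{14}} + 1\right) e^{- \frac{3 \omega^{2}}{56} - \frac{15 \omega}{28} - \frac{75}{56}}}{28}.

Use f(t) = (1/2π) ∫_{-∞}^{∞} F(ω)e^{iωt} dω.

f(t) = 3 e^{- \frac{14 t^{2}}{3}} \cos{\left(5 t \right)}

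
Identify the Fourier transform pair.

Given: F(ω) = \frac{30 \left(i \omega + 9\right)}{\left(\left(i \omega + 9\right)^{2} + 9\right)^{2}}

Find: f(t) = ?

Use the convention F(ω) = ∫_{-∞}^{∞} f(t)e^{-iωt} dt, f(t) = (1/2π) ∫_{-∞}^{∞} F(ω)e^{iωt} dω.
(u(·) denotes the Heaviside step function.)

f(t) = 5 t e^{- 9 t} \sin{\left(3 t \right)} u\left(t\right)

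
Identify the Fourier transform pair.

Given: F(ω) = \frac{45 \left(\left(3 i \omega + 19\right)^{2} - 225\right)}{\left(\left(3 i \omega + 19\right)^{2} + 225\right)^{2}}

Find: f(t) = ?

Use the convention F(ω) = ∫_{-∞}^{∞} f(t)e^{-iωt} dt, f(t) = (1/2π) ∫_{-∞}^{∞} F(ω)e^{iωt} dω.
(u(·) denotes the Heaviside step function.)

f(t) = 5 t e^{- \frac{19 t}{3}} \cos{\left(5 t \right)} u\left(t\right)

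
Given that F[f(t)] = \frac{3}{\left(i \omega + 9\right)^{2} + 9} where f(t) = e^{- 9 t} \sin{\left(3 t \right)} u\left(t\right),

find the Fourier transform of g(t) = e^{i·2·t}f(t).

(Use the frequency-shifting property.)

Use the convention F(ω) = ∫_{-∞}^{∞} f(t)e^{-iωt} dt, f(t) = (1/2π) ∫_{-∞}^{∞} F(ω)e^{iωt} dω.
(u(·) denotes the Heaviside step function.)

F[g](ω) = \frac{3}{\left(i \left(\omega - 2\right) + 9\right)^{2} + 9}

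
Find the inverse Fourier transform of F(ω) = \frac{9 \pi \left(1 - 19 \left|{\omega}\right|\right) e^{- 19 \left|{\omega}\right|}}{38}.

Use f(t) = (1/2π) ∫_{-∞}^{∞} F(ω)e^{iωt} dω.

f(t) = \frac{9 t^{2}}{\left(t^{2} + 361\right)^{2}}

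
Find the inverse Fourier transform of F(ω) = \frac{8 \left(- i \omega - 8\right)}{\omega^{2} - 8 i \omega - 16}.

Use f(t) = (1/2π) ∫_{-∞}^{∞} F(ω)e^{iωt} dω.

f(t) = 8 \left(4 t + 1\right) e^{- 4 t} u\left(t\right)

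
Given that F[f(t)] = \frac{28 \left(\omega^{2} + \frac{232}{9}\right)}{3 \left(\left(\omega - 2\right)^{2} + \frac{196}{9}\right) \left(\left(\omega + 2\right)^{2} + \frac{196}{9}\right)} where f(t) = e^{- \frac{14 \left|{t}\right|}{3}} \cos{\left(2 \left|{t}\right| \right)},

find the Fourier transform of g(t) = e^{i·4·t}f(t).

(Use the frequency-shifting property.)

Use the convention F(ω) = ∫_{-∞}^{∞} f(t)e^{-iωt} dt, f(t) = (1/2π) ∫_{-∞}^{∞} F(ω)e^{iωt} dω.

F[g](ω) = \frac{84 \left(9 \left(\omega - 4\right)^{2} + 232\right)}{\left(9 \left(\omega - 6\right)^{2} + 196\right) \left(9 \left(\omega - 2\right)^{2} + 196\right)}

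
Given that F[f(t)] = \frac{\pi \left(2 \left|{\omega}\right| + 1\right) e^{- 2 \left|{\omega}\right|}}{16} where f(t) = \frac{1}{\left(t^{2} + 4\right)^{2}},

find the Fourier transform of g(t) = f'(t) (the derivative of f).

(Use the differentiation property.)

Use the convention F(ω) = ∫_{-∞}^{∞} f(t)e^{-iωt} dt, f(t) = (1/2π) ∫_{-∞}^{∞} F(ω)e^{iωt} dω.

F[g](ω) = \frac{i \pi \omega \left(2 \left|{\omega}\right| + 1\right) e^{- 2 \left|{\omega}\right|}}{16}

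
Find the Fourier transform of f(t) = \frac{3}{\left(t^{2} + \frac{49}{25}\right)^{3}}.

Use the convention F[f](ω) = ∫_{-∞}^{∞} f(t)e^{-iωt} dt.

F(ω) = \frac{375 \pi \left(49 \omega^{2} + 105 \left|{\omega}\right| + 75\right) e^{- \frac{7 \left|{\omega}\right|}{5}}}{134456}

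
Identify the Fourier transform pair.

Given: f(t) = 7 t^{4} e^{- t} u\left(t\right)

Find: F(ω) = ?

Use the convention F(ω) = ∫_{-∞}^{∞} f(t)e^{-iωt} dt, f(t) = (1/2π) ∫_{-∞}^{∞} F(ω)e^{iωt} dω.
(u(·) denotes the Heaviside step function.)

F(ω) = \frac{168}{\left(i \omega + 1\right)^{5}}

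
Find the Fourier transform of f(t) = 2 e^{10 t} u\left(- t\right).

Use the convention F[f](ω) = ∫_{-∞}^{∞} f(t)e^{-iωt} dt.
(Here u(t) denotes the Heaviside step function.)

F(ω) = - \frac{2}{i \omega - 10}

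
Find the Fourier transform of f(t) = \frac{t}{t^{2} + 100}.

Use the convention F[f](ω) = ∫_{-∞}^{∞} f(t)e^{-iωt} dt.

F(ω) = - i \pi e^{- 10 \left|{\omega}\right|} \operatorname{sign}{\left(\omega \right)}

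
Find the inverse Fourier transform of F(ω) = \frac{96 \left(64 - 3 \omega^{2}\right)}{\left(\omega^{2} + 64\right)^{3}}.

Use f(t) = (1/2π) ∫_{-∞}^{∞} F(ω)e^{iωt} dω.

f(t) = 3 t^{2} e^{- 8 \left|{t}\right|}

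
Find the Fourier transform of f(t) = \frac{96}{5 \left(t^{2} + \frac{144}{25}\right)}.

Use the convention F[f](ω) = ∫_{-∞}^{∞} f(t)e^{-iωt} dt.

F(ω) = 8 \pi e^{- \frac{12 \left|{\omega}\right|}{5}}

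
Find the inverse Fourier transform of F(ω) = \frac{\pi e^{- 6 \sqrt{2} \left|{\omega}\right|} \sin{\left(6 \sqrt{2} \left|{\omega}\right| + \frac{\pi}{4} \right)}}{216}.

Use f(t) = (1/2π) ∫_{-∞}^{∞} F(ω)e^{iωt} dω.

f(t) = \frac{8}{t^{4} + 20736}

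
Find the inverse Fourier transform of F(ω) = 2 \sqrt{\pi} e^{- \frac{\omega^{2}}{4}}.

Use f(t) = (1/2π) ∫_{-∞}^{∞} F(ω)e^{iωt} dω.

f(t) = 2 e^{- t^{2}}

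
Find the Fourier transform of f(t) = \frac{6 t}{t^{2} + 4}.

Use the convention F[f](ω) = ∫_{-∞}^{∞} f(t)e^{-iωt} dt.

F(ω) = - 6 i \pi e^{- 2 \left|{\omega}\right|} \operatorname{sign}{\left(\omega \right)}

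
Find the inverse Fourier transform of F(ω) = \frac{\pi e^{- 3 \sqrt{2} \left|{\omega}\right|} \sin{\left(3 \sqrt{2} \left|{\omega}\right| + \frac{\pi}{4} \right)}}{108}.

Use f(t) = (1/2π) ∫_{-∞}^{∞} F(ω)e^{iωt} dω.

f(t) = \frac{2}{t^{4} + 1296}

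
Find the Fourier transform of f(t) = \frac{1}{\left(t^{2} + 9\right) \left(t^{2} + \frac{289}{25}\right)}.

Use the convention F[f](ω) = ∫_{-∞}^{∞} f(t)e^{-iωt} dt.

F(ω) = \frac{25 \pi e^{- 3 \left|{\omega}\right|}}{192} - \frac{125 \pi e^{- \frac{17 \left|{\omega}\right|}{5}}}{1088}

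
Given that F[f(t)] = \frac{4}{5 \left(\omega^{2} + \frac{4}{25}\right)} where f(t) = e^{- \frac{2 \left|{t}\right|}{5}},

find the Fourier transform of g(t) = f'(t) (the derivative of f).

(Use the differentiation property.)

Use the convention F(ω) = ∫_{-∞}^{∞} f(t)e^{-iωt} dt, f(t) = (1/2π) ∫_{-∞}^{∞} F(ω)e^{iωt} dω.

F[g](ω) = \frac{20 i \omega}{25 \omega^{2} + 4}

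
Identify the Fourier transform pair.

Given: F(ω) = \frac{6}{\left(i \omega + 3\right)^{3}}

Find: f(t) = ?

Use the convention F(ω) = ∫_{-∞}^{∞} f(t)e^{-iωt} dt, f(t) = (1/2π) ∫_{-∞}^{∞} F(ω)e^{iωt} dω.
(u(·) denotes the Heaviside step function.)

f(t) = 3 t^{2} e^{- 3 t} u\left(t\right)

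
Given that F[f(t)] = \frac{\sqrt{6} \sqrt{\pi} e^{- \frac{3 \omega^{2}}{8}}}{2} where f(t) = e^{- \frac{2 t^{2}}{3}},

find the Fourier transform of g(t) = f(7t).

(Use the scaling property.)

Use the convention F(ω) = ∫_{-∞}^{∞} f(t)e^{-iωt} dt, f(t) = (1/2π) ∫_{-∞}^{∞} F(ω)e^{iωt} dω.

F[g](ω) = \frac{\sqrt{6} \sqrt{\pi} e^{- \frac{3 \omega^{2}}{392}}}{14}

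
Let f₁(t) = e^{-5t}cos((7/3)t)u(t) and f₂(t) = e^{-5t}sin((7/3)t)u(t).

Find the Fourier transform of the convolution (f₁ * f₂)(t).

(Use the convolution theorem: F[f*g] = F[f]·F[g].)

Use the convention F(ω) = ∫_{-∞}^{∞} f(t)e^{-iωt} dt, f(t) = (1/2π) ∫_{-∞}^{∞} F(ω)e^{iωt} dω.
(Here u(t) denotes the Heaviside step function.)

F[f₁*f₂](ω) = \frac{189 \left(i \omega + 5\right)}{\left(9 \left(i \omega + 5\right)^{2} + 49\right)^{2}}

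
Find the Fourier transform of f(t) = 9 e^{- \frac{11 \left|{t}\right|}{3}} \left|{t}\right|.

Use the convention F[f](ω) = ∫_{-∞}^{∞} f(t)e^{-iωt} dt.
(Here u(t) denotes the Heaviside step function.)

F(ω) = \frac{162 \left(121 - 9 \omega^{2}\right)}{\left(9 \omega^{2} + 121\right)^{2}}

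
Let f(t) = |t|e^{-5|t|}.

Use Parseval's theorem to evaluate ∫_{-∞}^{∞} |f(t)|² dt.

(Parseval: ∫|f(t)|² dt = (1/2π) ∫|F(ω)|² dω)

∫|f(t)|² dt = \frac{1}{250}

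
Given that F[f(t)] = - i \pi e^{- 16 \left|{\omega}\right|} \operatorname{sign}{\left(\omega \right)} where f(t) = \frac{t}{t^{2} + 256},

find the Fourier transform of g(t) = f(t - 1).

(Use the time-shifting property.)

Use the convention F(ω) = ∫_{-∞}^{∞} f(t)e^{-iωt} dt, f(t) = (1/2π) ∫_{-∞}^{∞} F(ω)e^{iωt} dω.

F[g](ω) = - i \pi e^{- i \omega} e^{- 16 \left|{\omega}\right|} \operatorname{sign}{\left(\omega \right)}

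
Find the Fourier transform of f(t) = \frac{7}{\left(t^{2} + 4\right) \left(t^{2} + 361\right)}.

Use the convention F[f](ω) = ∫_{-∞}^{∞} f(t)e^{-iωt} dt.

F(ω) = \frac{\pi \left(19 e^{17 \left|{\omega}\right|} - 2\right) e^{- 19 \left|{\omega}\right|}}{1938}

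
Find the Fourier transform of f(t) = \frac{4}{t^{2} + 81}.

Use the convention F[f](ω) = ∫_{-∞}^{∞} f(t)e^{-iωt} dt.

F(ω) = \frac{4 \pi e^{- 9 \left|{\omega}\right|}}{9}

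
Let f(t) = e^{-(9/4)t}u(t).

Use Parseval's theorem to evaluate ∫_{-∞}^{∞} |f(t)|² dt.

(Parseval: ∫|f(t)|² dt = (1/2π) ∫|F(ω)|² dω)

∫|f(t)|² dt = \frac{2}{9}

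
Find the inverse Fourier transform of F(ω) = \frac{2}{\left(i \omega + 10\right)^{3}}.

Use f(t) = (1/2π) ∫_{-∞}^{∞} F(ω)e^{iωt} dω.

f(t) = t^{2} e^{- 10 t} u\left(t\right)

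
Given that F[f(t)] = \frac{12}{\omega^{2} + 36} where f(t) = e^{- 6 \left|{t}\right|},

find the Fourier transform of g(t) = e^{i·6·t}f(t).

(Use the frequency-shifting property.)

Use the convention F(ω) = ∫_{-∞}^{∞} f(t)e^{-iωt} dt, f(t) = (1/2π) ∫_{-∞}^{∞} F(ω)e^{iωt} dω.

F[g](ω) = \frac{12}{\left(\omega - 6\right)^{2} + 36}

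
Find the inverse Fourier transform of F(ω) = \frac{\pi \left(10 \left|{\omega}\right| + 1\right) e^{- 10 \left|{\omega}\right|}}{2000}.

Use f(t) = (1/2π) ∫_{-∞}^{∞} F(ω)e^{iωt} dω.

f(t) = \frac{1}{\left(t^{2} + 100\right)^{2}}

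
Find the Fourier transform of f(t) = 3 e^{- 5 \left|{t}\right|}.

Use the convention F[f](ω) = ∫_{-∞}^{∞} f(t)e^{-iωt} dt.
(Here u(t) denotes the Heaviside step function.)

F(ω) = \frac{30}{\omega^{2} + 25}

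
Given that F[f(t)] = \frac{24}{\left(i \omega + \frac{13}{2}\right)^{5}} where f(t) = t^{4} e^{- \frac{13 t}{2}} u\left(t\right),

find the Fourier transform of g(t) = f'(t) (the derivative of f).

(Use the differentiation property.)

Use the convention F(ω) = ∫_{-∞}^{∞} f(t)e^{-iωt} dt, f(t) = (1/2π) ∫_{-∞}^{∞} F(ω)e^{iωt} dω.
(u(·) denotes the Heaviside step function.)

F[g](ω) = \frac{768 i \omega}{\left(2 i \omega + 13\right)^{5}}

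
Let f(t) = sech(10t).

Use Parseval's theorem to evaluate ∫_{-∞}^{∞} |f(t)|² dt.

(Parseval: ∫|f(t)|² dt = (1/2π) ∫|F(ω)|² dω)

∫|f(t)|² dt = \frac{1}{5}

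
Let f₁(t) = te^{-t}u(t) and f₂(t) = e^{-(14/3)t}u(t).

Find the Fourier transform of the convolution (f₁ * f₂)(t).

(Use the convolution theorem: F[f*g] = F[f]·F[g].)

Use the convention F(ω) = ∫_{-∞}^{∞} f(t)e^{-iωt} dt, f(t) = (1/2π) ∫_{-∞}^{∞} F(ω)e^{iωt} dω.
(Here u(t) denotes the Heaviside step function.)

F[f₁*f₂](ω) = \frac{3}{\left(i \omega + 1\right)^{2} \left(3 i \omega + 14\right)}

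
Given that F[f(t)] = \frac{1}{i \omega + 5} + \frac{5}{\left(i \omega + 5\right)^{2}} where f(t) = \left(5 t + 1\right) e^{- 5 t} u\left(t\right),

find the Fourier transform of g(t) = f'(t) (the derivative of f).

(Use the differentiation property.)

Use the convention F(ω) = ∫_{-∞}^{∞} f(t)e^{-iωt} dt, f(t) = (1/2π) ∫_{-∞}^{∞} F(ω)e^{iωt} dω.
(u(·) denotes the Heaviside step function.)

F[g](ω) = \frac{\omega \left(\omega - 10 i\right)}{\omega^{2} - 10 i \omega - 25}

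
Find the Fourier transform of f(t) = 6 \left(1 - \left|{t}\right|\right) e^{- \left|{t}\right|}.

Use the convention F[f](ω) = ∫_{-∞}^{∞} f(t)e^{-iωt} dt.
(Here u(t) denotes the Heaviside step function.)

F(ω) = \frac{24 \omega^{2}}{\left(\omega^{2} + 1\right)^{2}}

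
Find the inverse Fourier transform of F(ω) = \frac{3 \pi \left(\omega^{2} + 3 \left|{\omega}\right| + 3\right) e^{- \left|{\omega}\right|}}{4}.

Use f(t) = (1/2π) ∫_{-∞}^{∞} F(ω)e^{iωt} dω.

f(t) = \frac{6}{\left(t^{2} + 1\right)^{3}}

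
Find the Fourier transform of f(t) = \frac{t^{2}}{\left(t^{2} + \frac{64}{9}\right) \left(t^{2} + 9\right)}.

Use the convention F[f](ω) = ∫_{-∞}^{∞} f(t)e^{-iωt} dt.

F(ω) = \frac{27 \pi e^{- 3 \left|{\omega}\right|}}{17} - \frac{24 \pi e^{- \frac{8 \left|{\omega}\right|}{3}}}{17}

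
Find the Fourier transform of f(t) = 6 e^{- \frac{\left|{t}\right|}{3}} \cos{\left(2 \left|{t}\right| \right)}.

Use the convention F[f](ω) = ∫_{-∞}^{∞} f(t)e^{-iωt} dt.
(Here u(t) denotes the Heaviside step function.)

F(ω) = \frac{36 \left(9 \omega^{2} + 37\right)}{81 \omega^{4} - 630 \omega^{2} + 1369}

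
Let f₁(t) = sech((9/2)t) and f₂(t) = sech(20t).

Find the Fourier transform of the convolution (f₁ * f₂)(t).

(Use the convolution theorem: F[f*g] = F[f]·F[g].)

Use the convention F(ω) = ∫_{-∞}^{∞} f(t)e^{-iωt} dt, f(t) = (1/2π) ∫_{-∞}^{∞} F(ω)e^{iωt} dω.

F[f₁*f₂](ω) = \frac{\pi^{2}}{90 \cosh{\left(\frac{\pi \omega}{40} \right)} \cosh{\left(\frac{\pi \omega}{9} \right)}}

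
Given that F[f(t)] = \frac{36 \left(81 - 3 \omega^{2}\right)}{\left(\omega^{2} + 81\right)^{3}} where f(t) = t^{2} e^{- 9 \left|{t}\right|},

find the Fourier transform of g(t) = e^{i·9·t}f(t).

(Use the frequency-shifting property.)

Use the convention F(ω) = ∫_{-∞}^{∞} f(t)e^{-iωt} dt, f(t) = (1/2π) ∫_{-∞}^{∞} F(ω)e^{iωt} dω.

F[g](ω) = \frac{108 \left(27 - \left(\omega - 9\right)^{2}\right)}{\left(\left(\omega - 9\right)^{2} + 81\right)^{3}}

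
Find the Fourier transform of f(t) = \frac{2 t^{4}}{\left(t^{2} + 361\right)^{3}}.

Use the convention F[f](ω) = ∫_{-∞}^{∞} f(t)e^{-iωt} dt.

F(ω) = \frac{\pi \left(361 \omega^{2} - 95 \left|{\omega}\right| + 3\right) e^{- 19 \left|{\omega}\right|}}{76}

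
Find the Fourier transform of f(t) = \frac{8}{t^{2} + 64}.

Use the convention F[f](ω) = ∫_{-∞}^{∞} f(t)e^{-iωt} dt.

F(ω) = \pi e^{- 8 \left|{\omega}\right|}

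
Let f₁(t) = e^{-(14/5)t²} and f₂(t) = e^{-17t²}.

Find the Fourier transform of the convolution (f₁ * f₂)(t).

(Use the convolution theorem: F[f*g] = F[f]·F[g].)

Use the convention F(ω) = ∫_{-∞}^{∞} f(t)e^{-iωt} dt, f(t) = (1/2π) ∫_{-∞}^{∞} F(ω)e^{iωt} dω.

F[f₁*f₂](ω) = \frac{\sqrt{1190} \pi e^{- \frac{99 \omega^{2}}{952}}}{238}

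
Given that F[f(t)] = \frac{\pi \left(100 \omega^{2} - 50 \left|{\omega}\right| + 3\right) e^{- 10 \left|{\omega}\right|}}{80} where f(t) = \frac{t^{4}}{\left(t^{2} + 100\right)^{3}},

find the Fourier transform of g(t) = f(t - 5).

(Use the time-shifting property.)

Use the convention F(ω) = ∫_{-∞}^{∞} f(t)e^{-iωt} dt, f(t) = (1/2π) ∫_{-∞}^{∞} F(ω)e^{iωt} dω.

F[g](ω) = \frac{\pi \left(100 \omega^{2} - 50 \left|{\omega}\right| + 3\right) e^{- 5 i \omega - 10 \left|{\omega}\right|}}{80}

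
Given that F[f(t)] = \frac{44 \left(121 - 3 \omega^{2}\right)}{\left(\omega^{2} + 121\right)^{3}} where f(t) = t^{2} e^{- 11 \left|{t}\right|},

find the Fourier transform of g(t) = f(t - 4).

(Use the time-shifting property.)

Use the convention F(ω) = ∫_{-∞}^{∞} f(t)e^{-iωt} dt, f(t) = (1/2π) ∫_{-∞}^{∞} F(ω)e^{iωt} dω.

F[g](ω) = \frac{44 \left(121 - 3 \omega^{2}\right) e^{- 4 i \omega}}{\left(\omega^{2} + 121\right)^{3}}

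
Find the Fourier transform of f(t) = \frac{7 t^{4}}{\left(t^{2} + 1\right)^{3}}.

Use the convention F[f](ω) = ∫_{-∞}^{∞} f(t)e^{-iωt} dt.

F(ω) = \frac{7 \pi \left(\omega^{2} - 5 \left|{\omega}\right| + 3\right) e^{- \left|{\omega}\right|}}{8}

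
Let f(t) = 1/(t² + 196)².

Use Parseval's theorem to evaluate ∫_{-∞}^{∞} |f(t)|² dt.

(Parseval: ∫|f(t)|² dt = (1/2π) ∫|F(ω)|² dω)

∫|f(t)|² dt = \frac{5 \pi}{1686616064}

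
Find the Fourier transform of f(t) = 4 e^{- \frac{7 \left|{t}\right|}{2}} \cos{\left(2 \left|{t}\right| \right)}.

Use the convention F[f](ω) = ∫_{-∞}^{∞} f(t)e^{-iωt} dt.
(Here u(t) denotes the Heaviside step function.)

F(ω) = \frac{112 \left(4 \omega^{2} + 65\right)}{16 \omega^{4} + 264 \omega^{2} + 4225}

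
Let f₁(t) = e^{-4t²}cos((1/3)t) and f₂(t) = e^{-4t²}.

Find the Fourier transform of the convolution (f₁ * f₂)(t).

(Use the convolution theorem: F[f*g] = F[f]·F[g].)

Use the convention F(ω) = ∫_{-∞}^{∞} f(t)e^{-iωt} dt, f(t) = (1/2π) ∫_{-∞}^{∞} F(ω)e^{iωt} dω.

F[f₁*f₂](ω) = \frac{\pi \left(e^{\frac{\omega}{12}} + 1\right) e^{- \frac{\omega^{2}}{8} - \frac{\omega}{24} - \frac{1}{144}}}{8}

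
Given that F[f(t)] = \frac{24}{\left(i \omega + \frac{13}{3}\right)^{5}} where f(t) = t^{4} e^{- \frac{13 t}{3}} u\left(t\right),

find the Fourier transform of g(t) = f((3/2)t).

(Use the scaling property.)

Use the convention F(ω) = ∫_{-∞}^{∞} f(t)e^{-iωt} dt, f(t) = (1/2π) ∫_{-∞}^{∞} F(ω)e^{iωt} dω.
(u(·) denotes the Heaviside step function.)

F[g](ω) = \frac{3888}{\left(2 i \omega + 13\right)^{5}}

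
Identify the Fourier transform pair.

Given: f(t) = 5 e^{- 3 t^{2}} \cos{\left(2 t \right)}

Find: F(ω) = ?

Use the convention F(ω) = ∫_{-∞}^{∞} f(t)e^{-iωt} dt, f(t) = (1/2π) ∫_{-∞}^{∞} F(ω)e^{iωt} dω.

F(ω) = \frac{5 \sqrt{3} \sqrt{\pi} \left(e^{\frac{2 \omega}{3}} + 1\right) e^{- \frac{\omega^{2}}{12} - \frac{\omega}{3} - \frac{1}{3}}}{6}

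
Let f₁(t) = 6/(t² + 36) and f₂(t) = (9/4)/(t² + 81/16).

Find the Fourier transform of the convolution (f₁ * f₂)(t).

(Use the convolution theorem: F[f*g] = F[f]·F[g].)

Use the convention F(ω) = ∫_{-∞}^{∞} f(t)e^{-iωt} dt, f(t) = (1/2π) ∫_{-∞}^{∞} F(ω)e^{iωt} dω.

F[f₁*f₂](ω) = \pi^{2} e^{- \frac{33 \left|{\omega}\right|}{4}}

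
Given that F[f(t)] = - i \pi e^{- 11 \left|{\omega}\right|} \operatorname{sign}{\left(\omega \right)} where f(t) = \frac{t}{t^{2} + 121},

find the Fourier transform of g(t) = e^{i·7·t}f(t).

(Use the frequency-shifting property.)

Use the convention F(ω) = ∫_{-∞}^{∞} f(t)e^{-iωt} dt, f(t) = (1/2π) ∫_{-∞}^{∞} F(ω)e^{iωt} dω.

F[g](ω) = - i \pi e^{- 11 \left|{\omega - 7}\right|} \operatorname{sign}{\left(\omega - 7 \right)}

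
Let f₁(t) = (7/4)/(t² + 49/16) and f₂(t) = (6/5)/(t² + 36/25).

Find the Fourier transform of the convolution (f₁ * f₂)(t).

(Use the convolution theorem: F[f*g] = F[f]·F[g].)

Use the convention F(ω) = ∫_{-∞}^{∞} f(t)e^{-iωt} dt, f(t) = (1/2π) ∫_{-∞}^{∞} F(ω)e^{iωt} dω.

F[f₁*f₂](ω) = \pi^{2} e^{- \frac{59 \left|{\omega}\right|}{20}}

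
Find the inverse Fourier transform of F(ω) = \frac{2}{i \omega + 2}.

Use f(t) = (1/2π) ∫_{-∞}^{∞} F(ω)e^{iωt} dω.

f(t) = 2 e^{- 2 t} u\left(t\right)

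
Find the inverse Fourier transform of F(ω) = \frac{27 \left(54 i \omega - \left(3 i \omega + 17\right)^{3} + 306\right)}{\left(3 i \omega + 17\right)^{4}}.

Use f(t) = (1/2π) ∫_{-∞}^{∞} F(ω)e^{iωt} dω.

f(t) = 9 \left(t^{2} - 1\right) e^{- \frac{17 t}{3}} u\left(t\right)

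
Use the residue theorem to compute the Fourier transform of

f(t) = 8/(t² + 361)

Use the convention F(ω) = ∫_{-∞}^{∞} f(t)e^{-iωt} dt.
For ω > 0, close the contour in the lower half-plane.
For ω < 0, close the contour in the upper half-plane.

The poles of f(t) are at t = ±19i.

Let g(z) = f(z)e^{-iωz}; for large |z| the factor e^{-iωz} decays in the lower half-plane when ω > 0 and in the upper half-plane when ω < 0.

Case ω > 0 (lower half-plane, clockwise contour ⇒ F(ω) = -2πi·ΣRes):
  Res_{z = - 19 i} g(z) = \frac{4 i e^{- 19 \omega}}{19}
  F(ω) = -2πi·ΣRes = \frac{8 \pi e^{- 19 \omega}}{19}

Case ω < 0 (upper half-plane, counterclockwise contour ⇒ F(ω) = +2πi·ΣRes):
  Res_{z = 19 i} g(z) = - \frac{4 i e^{19 \omega}}{19}
  F(ω) = 2πi·ΣRes = \frac{8 \pi e^{19 \omega}}{19}

Both cases combine into a single formula in |ω|:

F(ω) = \frac{8 \pi e^{- 19 \left|{\omega}\right|}}{19}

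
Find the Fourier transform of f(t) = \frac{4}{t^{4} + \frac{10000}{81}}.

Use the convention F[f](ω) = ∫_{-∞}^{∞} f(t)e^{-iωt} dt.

F(ω) = \frac{27 \pi e^{- \frac{5 \sqrt{2} \left|{\omega}\right|}{3}} \sin{\left(\frac{5 \sqrt{2} \left|{\omega}\right|}{3} + \frac{\pi}{4} \right)}}{250}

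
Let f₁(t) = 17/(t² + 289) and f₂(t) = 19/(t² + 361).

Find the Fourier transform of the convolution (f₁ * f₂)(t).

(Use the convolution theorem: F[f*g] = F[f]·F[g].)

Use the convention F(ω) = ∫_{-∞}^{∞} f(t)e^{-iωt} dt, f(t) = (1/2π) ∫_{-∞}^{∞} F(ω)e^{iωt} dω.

F[f₁*f₂](ω) = \pi^{2} e^{- 36 \left|{\omega}\right|}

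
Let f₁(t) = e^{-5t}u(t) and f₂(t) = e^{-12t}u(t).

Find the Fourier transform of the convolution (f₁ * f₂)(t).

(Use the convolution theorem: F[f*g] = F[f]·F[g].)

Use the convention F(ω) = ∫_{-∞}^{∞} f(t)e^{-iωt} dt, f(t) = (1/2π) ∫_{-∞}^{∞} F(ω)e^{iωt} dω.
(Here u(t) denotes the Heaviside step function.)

F[f₁*f₂](ω) = \frac{1}{\left(i \omega + 5\right) \left(i \omega + 12\right)}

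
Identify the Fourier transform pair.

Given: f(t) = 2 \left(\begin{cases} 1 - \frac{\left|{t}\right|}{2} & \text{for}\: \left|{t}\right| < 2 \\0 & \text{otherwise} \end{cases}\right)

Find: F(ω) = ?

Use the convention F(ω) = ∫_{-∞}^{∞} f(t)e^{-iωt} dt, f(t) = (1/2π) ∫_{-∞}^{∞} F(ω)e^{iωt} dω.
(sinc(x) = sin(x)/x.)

F(ω) = 4 \operatorname{sinc}^{2}{\left(\omega \right)}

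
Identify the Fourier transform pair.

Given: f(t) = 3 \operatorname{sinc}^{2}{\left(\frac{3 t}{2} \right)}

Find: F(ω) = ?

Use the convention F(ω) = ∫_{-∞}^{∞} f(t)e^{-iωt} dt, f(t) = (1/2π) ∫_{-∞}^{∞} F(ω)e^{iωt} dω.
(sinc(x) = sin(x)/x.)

F(ω) = \begin{cases} \frac{2 \pi \left(3 - \left|{\omega}\right|\right)}{3} & \text{for}\: \omega > -3 \wedge \omega < 3 \\0 & \text{otherwise} \end{cases}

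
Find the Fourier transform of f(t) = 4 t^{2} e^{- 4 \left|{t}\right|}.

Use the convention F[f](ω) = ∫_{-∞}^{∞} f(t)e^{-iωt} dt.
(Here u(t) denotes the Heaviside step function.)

F(ω) = \frac{64 \left(16 - 3 \omega^{2}\right)}{\left(\omega^{2} + 16\right)^{3}}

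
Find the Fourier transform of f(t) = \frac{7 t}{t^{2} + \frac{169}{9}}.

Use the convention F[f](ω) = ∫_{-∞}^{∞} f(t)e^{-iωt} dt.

F(ω) = - 7 i \pi e^{- \frac{13 \left|{\omega}\right|}{3}} \operatorname{sign}{\left(\omega \right)}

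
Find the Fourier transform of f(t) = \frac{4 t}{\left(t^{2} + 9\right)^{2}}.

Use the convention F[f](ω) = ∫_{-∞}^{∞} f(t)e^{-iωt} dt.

F(ω) = - \frac{2 i \pi \omega e^{- 3 \left|{\omega}\right|}}{3}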